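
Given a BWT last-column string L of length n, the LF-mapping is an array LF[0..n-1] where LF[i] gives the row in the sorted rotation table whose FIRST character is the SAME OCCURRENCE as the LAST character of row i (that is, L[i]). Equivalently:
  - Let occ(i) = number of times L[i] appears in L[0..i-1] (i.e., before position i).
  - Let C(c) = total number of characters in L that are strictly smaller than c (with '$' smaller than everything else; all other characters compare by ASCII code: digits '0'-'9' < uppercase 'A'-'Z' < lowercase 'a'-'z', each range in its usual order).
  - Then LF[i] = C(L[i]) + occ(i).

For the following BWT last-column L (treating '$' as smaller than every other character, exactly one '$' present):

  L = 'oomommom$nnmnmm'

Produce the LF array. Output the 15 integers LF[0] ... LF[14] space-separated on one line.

Answer: 11 12 1 13 2 3 14 4 0 8 9 5 10 6 7

Derivation:
Char counts: '$':1, 'm':7, 'n':3, 'o':4
C (first-col start): C('$')=0, C('m')=1, C('n')=8, C('o')=11
L[0]='o': occ=0, LF[0]=C('o')+0=11+0=11
L[1]='o': occ=1, LF[1]=C('o')+1=11+1=12
L[2]='m': occ=0, LF[2]=C('m')+0=1+0=1
L[3]='o': occ=2, LF[3]=C('o')+2=11+2=13
L[4]='m': occ=1, LF[4]=C('m')+1=1+1=2
L[5]='m': occ=2, LF[5]=C('m')+2=1+2=3
L[6]='o': occ=3, LF[6]=C('o')+3=11+3=14
L[7]='m': occ=3, LF[7]=C('m')+3=1+3=4
L[8]='$': occ=0, LF[8]=C('$')+0=0+0=0
L[9]='n': occ=0, LF[9]=C('n')+0=8+0=8
L[10]='n': occ=1, LF[10]=C('n')+1=8+1=9
L[11]='m': occ=4, LF[11]=C('m')+4=1+4=5
L[12]='n': occ=2, LF[12]=C('n')+2=8+2=10
L[13]='m': occ=5, LF[13]=C('m')+5=1+5=6
L[14]='m': occ=6, LF[14]=C('m')+6=1+6=7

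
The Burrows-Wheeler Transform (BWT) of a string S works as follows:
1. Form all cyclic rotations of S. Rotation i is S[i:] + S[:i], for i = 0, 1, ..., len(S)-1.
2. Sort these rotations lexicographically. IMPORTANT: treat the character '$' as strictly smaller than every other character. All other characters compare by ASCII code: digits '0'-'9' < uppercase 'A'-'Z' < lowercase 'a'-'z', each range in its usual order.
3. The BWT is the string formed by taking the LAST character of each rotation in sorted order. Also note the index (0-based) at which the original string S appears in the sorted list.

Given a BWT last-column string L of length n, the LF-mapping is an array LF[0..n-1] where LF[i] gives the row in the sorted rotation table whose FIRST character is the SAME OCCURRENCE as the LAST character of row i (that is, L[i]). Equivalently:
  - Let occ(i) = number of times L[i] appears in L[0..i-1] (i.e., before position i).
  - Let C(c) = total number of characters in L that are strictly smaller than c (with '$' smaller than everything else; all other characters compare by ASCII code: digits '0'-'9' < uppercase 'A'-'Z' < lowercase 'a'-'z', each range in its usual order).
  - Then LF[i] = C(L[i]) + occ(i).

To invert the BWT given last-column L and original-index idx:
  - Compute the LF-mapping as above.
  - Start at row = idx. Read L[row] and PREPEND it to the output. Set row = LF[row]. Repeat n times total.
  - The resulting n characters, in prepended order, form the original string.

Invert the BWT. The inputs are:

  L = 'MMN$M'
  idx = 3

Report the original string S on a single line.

LF mapping: 1 2 4 0 3
Walk LF starting at row 3, prepending L[row]:
  step 1: row=3, L[3]='$', prepend. Next row=LF[3]=0
  step 2: row=0, L[0]='M', prepend. Next row=LF[0]=1
  step 3: row=1, L[1]='M', prepend. Next row=LF[1]=2
  step 4: row=2, L[2]='N', prepend. Next row=LF[2]=4
  step 5: row=4, L[4]='M', prepend. Next row=LF[4]=3
Reversed output: MNMM$

Answer: MNMM$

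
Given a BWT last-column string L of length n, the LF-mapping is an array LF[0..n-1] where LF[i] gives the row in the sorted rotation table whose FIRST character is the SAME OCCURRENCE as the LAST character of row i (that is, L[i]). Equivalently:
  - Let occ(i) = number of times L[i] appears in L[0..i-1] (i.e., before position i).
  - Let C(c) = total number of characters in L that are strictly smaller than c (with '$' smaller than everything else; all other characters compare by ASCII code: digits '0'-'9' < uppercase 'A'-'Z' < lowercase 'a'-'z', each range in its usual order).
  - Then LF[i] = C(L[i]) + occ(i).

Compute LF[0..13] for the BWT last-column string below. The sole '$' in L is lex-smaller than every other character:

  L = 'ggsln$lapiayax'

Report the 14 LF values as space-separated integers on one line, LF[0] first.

Char counts: '$':1, 'a':3, 'g':2, 'i':1, 'l':2, 'n':1, 'p':1, 's':1, 'x':1, 'y':1
C (first-col start): C('$')=0, C('a')=1, C('g')=4, C('i')=6, C('l')=7, C('n')=9, C('p')=10, C('s')=11, C('x')=12, C('y')=13
L[0]='g': occ=0, LF[0]=C('g')+0=4+0=4
L[1]='g': occ=1, LF[1]=C('g')+1=4+1=5
L[2]='s': occ=0, LF[2]=C('s')+0=11+0=11
L[3]='l': occ=0, LF[3]=C('l')+0=7+0=7
L[4]='n': occ=0, LF[4]=C('n')+0=9+0=9
L[5]='$': occ=0, LF[5]=C('$')+0=0+0=0
L[6]='l': occ=1, LF[6]=C('l')+1=7+1=8
L[7]='a': occ=0, LF[7]=C('a')+0=1+0=1
L[8]='p': occ=0, LF[8]=C('p')+0=10+0=10
L[9]='i': occ=0, LF[9]=C('i')+0=6+0=6
L[10]='a': occ=1, LF[10]=C('a')+1=1+1=2
L[11]='y': occ=0, LF[11]=C('y')+0=13+0=13
L[12]='a': occ=2, LF[12]=C('a')+2=1+2=3
L[13]='x': occ=0, LF[13]=C('x')+0=12+0=12

Answer: 4 5 11 7 9 0 8 1 10 6 2 13 3 12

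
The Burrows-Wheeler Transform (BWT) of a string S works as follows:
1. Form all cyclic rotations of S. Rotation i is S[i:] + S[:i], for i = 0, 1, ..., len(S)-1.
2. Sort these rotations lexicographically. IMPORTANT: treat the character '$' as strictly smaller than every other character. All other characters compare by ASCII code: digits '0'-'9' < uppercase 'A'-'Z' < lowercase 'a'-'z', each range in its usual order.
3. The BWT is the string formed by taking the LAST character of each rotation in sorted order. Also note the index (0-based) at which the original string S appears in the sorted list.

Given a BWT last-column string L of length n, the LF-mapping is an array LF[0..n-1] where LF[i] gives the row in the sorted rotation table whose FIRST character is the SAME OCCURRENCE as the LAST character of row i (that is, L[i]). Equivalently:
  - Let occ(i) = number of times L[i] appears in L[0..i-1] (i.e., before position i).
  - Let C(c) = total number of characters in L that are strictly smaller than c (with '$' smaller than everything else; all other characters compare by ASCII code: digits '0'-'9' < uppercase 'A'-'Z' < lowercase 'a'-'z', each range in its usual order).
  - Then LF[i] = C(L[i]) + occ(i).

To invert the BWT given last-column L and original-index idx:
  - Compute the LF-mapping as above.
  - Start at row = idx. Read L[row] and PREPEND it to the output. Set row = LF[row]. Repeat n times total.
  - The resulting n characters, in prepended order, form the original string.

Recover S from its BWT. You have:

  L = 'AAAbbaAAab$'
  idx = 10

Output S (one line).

LF mapping: 1 2 3 8 9 6 4 5 7 10 0
Walk LF starting at row 10, prepending L[row]:
  step 1: row=10, L[10]='$', prepend. Next row=LF[10]=0
  step 2: row=0, L[0]='A', prepend. Next row=LF[0]=1
  step 3: row=1, L[1]='A', prepend. Next row=LF[1]=2
  step 4: row=2, L[2]='A', prepend. Next row=LF[2]=3
  step 5: row=3, L[3]='b', prepend. Next row=LF[3]=8
  step 6: row=8, L[8]='a', prepend. Next row=LF[8]=7
  step 7: row=7, L[7]='A', prepend. Next row=LF[7]=5
  step 8: row=5, L[5]='a', prepend. Next row=LF[5]=6
  step 9: row=6, L[6]='A', prepend. Next row=LF[6]=4
  step 10: row=4, L[4]='b', prepend. Next row=LF[4]=9
  step 11: row=9, L[9]='b', prepend. Next row=LF[9]=10
Reversed output: bbAaAabAAA$

Answer: bbAaAabAAA$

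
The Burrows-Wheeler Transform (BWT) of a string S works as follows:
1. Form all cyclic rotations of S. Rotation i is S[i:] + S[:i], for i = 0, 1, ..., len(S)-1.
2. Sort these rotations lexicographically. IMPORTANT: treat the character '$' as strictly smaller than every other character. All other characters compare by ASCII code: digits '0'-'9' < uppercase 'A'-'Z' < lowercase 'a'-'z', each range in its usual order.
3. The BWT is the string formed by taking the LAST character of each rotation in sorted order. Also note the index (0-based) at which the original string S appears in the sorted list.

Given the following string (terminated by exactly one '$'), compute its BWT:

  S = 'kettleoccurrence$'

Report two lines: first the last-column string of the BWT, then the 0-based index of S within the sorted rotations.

Answer: eonccrlk$teerutec
8

Derivation:
All 17 rotations (rotation i = S[i:]+S[:i]):
  rot[0] = kettleoccurrence$
  rot[1] = ettleoccurrence$k
  rot[2] = ttleoccurrence$ke
  rot[3] = tleoccurrence$ket
  rot[4] = leoccurrence$kett
  rot[5] = eoccurrence$kettl
  rot[6] = occurrence$kettle
  rot[7] = ccurrence$kettleo
  rot[8] = currence$kettleoc
  rot[9] = urrence$kettleocc
  rot[10] = rrence$kettleoccu
  rot[11] = rence$kettleoccur
  rot[12] = ence$kettleoccurr
  rot[13] = nce$kettleoccurre
  rot[14] = ce$kettleoccurren
  rot[15] = e$kettleoccurrenc
  rot[16] = $kettleoccurrence
Sorted (with $ < everything):
  sorted[0] = $kettleoccurrence  (last char: 'e')
  sorted[1] = ccurrence$kettleo  (last char: 'o')
  sorted[2] = ce$kettleoccurren  (last char: 'n')
  sorted[3] = currence$kettleoc  (last char: 'c')
  sorted[4] = e$kettleoccurrenc  (last char: 'c')
  sorted[5] = ence$kettleoccurr  (last char: 'r')
  sorted[6] = eoccurrence$kettl  (last char: 'l')
  sorted[7] = ettleoccurrence$k  (last char: 'k')
  sorted[8] = kettleoccurrence$  (last char: '$')
  sorted[9] = leoccurrence$kett  (last char: 't')
  sorted[10] = nce$kettleoccurre  (last char: 'e')
  sorted[11] = occurrence$kettle  (last char: 'e')
  sorted[12] = rence$kettleoccur  (last char: 'r')
  sorted[13] = rrence$kettleoccu  (last char: 'u')
  sorted[14] = tleoccurrence$ket  (last char: 't')
  sorted[15] = ttleoccurrence$ke  (last char: 'e')
  sorted[16] = urrence$kettleocc  (last char: 'c')
Last column: eonccrlk$teerutec
Original string S is at sorted index 8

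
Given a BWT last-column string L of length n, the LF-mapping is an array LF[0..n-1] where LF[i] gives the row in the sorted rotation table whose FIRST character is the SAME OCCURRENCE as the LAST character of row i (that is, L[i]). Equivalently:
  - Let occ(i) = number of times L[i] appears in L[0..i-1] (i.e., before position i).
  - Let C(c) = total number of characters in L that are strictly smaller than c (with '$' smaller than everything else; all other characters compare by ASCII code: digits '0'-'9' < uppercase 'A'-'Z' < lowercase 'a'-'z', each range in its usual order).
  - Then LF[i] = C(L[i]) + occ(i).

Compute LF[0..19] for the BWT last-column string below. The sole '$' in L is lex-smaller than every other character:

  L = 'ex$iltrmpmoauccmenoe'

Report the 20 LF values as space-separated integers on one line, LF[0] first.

Char counts: '$':1, 'a':1, 'c':2, 'e':3, 'i':1, 'l':1, 'm':3, 'n':1, 'o':2, 'p':1, 'r':1, 't':1, 'u':1, 'x':1
C (first-col start): C('$')=0, C('a')=1, C('c')=2, C('e')=4, C('i')=7, C('l')=8, C('m')=9, C('n')=12, C('o')=13, C('p')=15, C('r')=16, C('t')=17, C('u')=18, C('x')=19
L[0]='e': occ=0, LF[0]=C('e')+0=4+0=4
L[1]='x': occ=0, LF[1]=C('x')+0=19+0=19
L[2]='$': occ=0, LF[2]=C('$')+0=0+0=0
L[3]='i': occ=0, LF[3]=C('i')+0=7+0=7
L[4]='l': occ=0, LF[4]=C('l')+0=8+0=8
L[5]='t': occ=0, LF[5]=C('t')+0=17+0=17
L[6]='r': occ=0, LF[6]=C('r')+0=16+0=16
L[7]='m': occ=0, LF[7]=C('m')+0=9+0=9
L[8]='p': occ=0, LF[8]=C('p')+0=15+0=15
L[9]='m': occ=1, LF[9]=C('m')+1=9+1=10
L[10]='o': occ=0, LF[10]=C('o')+0=13+0=13
L[11]='a': occ=0, LF[11]=C('a')+0=1+0=1
L[12]='u': occ=0, LF[12]=C('u')+0=18+0=18
L[13]='c': occ=0, LF[13]=C('c')+0=2+0=2
L[14]='c': occ=1, LF[14]=C('c')+1=2+1=3
L[15]='m': occ=2, LF[15]=C('m')+2=9+2=11
L[16]='e': occ=1, LF[16]=C('e')+1=4+1=5
L[17]='n': occ=0, LF[17]=C('n')+0=12+0=12
L[18]='o': occ=1, LF[18]=C('o')+1=13+1=14
L[19]='e': occ=2, LF[19]=C('e')+2=4+2=6

Answer: 4 19 0 7 8 17 16 9 15 10 13 1 18 2 3 11 5 12 14 6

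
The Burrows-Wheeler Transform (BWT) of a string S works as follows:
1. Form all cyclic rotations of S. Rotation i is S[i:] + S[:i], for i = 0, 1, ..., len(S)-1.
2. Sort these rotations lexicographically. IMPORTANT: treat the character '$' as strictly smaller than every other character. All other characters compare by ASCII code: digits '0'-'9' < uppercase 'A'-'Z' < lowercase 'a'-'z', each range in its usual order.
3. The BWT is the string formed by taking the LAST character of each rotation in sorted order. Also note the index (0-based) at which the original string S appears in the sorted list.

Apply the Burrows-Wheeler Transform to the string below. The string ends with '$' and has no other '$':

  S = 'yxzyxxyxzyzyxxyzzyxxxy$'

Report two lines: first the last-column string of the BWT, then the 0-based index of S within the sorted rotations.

Answer: yyxyyxxxyyxzzz$xzxzxyxy
14

Derivation:
All 23 rotations (rotation i = S[i:]+S[:i]):
  rot[0] = yxzyxxyxzyzyxxyzzyxxxy$
  rot[1] = xzyxxyxzyzyxxyzzyxxxy$y
  rot[2] = zyxxyxzyzyxxyzzyxxxy$yx
  rot[3] = yxxyxzyzyxxyzzyxxxy$yxz
  rot[4] = xxyxzyzyxxyzzyxxxy$yxzy
  rot[5] = xyxzyzyxxyzzyxxxy$yxzyx
  rot[6] = yxzyzyxxyzzyxxxy$yxzyxx
  rot[7] = xzyzyxxyzzyxxxy$yxzyxxy
  rot[8] = zyzyxxyzzyxxxy$yxzyxxyx
  rot[9] = yzyxxyzzyxxxy$yxzyxxyxz
  rot[10] = zyxxyzzyxxxy$yxzyxxyxzy
  rot[11] = yxxyzzyxxxy$yxzyxxyxzyz
  rot[12] = xxyzzyxxxy$yxzyxxyxzyzy
  rot[13] = xyzzyxxxy$yxzyxxyxzyzyx
  rot[14] = yzzyxxxy$yxzyxxyxzyzyxx
  rot[15] = zzyxxxy$yxzyxxyxzyzyxxy
  rot[16] = zyxxxy$yxzyxxyxzyzyxxyz
  rot[17] = yxxxy$yxzyxxyxzyzyxxyzz
  rot[18] = xxxy$yxzyxxyxzyzyxxyzzy
  rot[19] = xxy$yxzyxxyxzyzyxxyzzyx
  rot[20] = xy$yxzyxxyxzyzyxxyzzyxx
  rot[21] = y$yxzyxxyxzyzyxxyzzyxxx
  rot[22] = $yxzyxxyxzyzyxxyzzyxxxy
Sorted (with $ < everything):
  sorted[0] = $yxzyxxyxzyzyxxyzzyxxxy  (last char: 'y')
  sorted[1] = xxxy$yxzyxxyxzyzyxxyzzy  (last char: 'y')
  sorted[2] = xxy$yxzyxxyxzyzyxxyzzyx  (last char: 'x')
  sorted[3] = xxyxzyzyxxyzzyxxxy$yxzy  (last char: 'y')
  sorted[4] = xxyzzyxxxy$yxzyxxyxzyzy  (last char: 'y')
  sorted[5] = xy$yxzyxxyxzyzyxxyzzyxx  (last char: 'x')
  sorted[6] = xyxzyzyxxyzzyxxxy$yxzyx  (last char: 'x')
  sorted[7] = xyzzyxxxy$yxzyxxyxzyzyx  (last char: 'x')
  sorted[8] = xzyxxyxzyzyxxyzzyxxxy$y  (last char: 'y')
  sorted[9] = xzyzyxxyzzyxxxy$yxzyxxy  (last char: 'y')
  sorted[10] = y$yxzyxxyxzyzyxxyzzyxxx  (last char: 'x')
  sorted[11] = yxxxy$yxzyxxyxzyzyxxyzz  (last char: 'z')
  sorted[12] = yxxyxzyzyxxyzzyxxxy$yxz  (last char: 'z')
  sorted[13] = yxxyzzyxxxy$yxzyxxyxzyz  (last char: 'z')
  sorted[14] = yxzyxxyxzyzyxxyzzyxxxy$  (last char: '$')
  sorted[15] = yxzyzyxxyzzyxxxy$yxzyxx  (last char: 'x')
  sorted[16] = yzyxxyzzyxxxy$yxzyxxyxz  (last char: 'z')
  sorted[17] = yzzyxxxy$yxzyxxyxzyzyxx  (last char: 'x')
  sorted[18] = zyxxxy$yxzyxxyxzyzyxxyz  (last char: 'z')
  sorted[19] = zyxxyxzyzyxxyzzyxxxy$yx  (last char: 'x')
  sorted[20] = zyxxyzzyxxxy$yxzyxxyxzy  (last char: 'y')
  sorted[21] = zyzyxxyzzyxxxy$yxzyxxyx  (last char: 'x')
  sorted[22] = zzyxxxy$yxzyxxyxzyzyxxy  (last char: 'y')
Last column: yyxyyxxxyyxzzz$xzxzxyxy
Original string S is at sorted index 14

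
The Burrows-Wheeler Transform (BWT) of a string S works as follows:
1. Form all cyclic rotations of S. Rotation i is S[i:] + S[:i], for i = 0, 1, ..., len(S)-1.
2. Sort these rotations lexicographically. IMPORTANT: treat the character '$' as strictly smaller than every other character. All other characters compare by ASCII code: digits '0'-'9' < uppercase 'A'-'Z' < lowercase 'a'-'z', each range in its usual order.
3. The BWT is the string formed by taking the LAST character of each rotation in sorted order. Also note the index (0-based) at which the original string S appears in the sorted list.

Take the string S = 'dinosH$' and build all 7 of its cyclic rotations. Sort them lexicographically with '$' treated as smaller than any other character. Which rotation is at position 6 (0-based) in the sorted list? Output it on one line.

All 7 rotations (rotation i = S[i:]+S[:i]):
  rot[0] = dinosH$
  rot[1] = inosH$d
  rot[2] = nosH$di
  rot[3] = osH$din
  rot[4] = sH$dino
  rot[5] = H$dinos
  rot[6] = $dinosH
Sorted (with $ < everything):
  sorted[0] = $dinosH
  sorted[1] = H$dinos
  sorted[2] = dinosH$
  sorted[3] = inosH$d
  sorted[4] = nosH$di
  sorted[5] = osH$din
  sorted[6] = sH$dino
sorted[6] = sH$dino

Answer: sH$dino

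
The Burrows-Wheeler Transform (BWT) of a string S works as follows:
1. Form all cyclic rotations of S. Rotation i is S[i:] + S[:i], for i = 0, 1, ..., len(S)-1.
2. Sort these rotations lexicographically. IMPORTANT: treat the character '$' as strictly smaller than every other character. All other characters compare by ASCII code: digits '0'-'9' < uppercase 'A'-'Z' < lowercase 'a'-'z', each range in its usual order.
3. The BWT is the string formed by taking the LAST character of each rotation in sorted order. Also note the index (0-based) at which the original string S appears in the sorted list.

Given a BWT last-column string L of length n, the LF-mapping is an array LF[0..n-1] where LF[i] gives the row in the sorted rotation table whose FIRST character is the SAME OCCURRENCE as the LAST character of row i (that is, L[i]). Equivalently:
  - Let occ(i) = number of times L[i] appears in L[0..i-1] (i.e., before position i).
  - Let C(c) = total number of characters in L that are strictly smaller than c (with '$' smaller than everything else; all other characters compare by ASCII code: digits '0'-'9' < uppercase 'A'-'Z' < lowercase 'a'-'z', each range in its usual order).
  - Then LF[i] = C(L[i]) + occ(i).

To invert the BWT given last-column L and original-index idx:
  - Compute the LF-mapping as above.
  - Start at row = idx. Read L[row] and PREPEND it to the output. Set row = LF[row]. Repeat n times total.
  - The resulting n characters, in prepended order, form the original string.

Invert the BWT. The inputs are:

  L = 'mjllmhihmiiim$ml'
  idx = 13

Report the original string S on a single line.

LF mapping: 11 7 8 9 12 1 3 2 13 4 5 6 14 0 15 10
Walk LF starting at row 13, prepending L[row]:
  step 1: row=13, L[13]='$', prepend. Next row=LF[13]=0
  step 2: row=0, L[0]='m', prepend. Next row=LF[0]=11
  step 3: row=11, L[11]='i', prepend. Next row=LF[11]=6
  step 4: row=6, L[6]='i', prepend. Next row=LF[6]=3
  step 5: row=3, L[3]='l', prepend. Next row=LF[3]=9
  step 6: row=9, L[9]='i', prepend. Next row=LF[9]=4
  step 7: row=4, L[4]='m', prepend. Next row=LF[4]=12
  step 8: row=12, L[12]='m', prepend. Next row=LF[12]=14
  step 9: row=14, L[14]='m', prepend. Next row=LF[14]=15
  step 10: row=15, L[15]='l', prepend. Next row=LF[15]=10
  step 11: row=10, L[10]='i', prepend. Next row=LF[10]=5
  step 12: row=5, L[5]='h', prepend. Next row=LF[5]=1
  step 13: row=1, L[1]='j', prepend. Next row=LF[1]=7
  step 14: row=7, L[7]='h', prepend. Next row=LF[7]=2
  step 15: row=2, L[2]='l', prepend. Next row=LF[2]=8
  step 16: row=8, L[8]='m', prepend. Next row=LF[8]=13
Reversed output: mlhjhilmmmiliim$

Answer: mlhjhilmmmiliim$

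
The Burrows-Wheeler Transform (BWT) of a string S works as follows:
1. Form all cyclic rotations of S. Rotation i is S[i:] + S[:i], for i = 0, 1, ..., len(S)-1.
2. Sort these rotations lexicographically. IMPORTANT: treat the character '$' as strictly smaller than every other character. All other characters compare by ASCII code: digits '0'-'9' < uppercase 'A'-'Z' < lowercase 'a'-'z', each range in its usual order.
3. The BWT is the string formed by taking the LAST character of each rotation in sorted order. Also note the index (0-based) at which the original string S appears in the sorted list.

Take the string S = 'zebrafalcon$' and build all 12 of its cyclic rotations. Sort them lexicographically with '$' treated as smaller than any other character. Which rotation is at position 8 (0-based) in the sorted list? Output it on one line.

All 12 rotations (rotation i = S[i:]+S[:i]):
  rot[0] = zebrafalcon$
  rot[1] = ebrafalcon$z
  rot[2] = brafalcon$ze
  rot[3] = rafalcon$zeb
  rot[4] = afalcon$zebr
  rot[5] = falcon$zebra
  rot[6] = alcon$zebraf
  rot[7] = lcon$zebrafa
  rot[8] = con$zebrafal
  rot[9] = on$zebrafalc
  rot[10] = n$zebrafalco
  rot[11] = $zebrafalcon
Sorted (with $ < everything):
  sorted[0] = $zebrafalcon
  sorted[1] = afalcon$zebr
  sorted[2] = alcon$zebraf
  sorted[3] = brafalcon$ze
  sorted[4] = con$zebrafal
  sorted[5] = ebrafalcon$z
  sorted[6] = falcon$zebra
  sorted[7] = lcon$zebrafa
  sorted[8] = n$zebrafalco
  sorted[9] = on$zebrafalc
  sorted[10] = rafalcon$zeb
  sorted[11] = zebrafalcon$
sorted[8] = n$zebrafalco

Answer: n$zebrafalco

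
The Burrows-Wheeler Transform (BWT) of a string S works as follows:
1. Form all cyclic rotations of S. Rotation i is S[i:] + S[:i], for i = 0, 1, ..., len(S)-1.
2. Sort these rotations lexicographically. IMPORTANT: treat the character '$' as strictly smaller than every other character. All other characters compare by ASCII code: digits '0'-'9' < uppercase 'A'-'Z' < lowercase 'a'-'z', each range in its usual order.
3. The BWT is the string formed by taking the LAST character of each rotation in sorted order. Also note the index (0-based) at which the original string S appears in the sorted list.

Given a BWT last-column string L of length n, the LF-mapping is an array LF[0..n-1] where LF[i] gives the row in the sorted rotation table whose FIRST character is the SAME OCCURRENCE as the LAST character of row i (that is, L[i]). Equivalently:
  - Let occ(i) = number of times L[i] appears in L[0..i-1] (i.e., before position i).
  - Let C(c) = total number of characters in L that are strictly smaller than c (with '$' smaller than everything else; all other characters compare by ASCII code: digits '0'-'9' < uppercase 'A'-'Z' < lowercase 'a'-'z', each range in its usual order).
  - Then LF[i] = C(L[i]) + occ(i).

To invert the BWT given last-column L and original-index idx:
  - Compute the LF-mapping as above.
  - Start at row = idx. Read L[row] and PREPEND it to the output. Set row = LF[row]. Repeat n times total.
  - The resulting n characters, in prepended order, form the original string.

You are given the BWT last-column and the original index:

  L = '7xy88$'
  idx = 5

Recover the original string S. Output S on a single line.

Answer: y88x7$

Derivation:
LF mapping: 1 4 5 2 3 0
Walk LF starting at row 5, prepending L[row]:
  step 1: row=5, L[5]='$', prepend. Next row=LF[5]=0
  step 2: row=0, L[0]='7', prepend. Next row=LF[0]=1
  step 3: row=1, L[1]='x', prepend. Next row=LF[1]=4
  step 4: row=4, L[4]='8', prepend. Next row=LF[4]=3
  step 5: row=3, L[3]='8', prepend. Next row=LF[3]=2
  step 6: row=2, L[2]='y', prepend. Next row=LF[2]=5
Reversed output: y88x7$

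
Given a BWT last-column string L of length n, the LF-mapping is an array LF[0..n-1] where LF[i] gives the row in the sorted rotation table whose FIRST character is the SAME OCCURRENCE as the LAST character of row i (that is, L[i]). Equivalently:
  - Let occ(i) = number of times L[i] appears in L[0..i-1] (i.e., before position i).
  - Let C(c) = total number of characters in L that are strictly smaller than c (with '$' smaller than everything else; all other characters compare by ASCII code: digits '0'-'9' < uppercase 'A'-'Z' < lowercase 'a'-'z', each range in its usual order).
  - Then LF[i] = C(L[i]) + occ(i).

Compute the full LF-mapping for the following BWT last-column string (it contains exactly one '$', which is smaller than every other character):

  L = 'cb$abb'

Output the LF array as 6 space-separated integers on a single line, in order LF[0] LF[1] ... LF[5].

Answer: 5 2 0 1 3 4

Derivation:
Char counts: '$':1, 'a':1, 'b':3, 'c':1
C (first-col start): C('$')=0, C('a')=1, C('b')=2, C('c')=5
L[0]='c': occ=0, LF[0]=C('c')+0=5+0=5
L[1]='b': occ=0, LF[1]=C('b')+0=2+0=2
L[2]='$': occ=0, LF[2]=C('$')+0=0+0=0
L[3]='a': occ=0, LF[3]=C('a')+0=1+0=1
L[4]='b': occ=1, LF[4]=C('b')+1=2+1=3
L[5]='b': occ=2, LF[5]=C('b')+2=2+2=4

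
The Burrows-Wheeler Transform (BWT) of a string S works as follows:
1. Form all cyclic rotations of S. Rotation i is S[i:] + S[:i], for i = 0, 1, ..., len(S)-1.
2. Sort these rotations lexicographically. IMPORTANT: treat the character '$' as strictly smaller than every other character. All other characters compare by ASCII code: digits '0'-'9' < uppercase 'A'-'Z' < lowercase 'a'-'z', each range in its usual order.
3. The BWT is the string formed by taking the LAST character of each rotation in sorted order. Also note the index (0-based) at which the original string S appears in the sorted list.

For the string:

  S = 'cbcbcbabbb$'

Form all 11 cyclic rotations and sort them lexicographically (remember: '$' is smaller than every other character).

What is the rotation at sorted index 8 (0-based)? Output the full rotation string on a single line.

All 11 rotations (rotation i = S[i:]+S[:i]):
  rot[0] = cbcbcbabbb$
  rot[1] = bcbcbabbb$c
  rot[2] = cbcbabbb$cb
  rot[3] = bcbabbb$cbc
  rot[4] = cbabbb$cbcb
  rot[5] = babbb$cbcbc
  rot[6] = abbb$cbcbcb
  rot[7] = bbb$cbcbcba
  rot[8] = bb$cbcbcbab
  rot[9] = b$cbcbcbabb
  rot[10] = $cbcbcbabbb
Sorted (with $ < everything):
  sorted[0] = $cbcbcbabbb
  sorted[1] = abbb$cbcbcb
  sorted[2] = b$cbcbcbabb
  sorted[3] = babbb$cbcbc
  sorted[4] = bb$cbcbcbab
  sorted[5] = bbb$cbcbcba
  sorted[6] = bcbabbb$cbc
  sorted[7] = bcbcbabbb$c
  sorted[8] = cbabbb$cbcb
  sorted[9] = cbcbabbb$cb
  sorted[10] = cbcbcbabbb$
sorted[8] = cbabbb$cbcb

Answer: cbabbb$cbcb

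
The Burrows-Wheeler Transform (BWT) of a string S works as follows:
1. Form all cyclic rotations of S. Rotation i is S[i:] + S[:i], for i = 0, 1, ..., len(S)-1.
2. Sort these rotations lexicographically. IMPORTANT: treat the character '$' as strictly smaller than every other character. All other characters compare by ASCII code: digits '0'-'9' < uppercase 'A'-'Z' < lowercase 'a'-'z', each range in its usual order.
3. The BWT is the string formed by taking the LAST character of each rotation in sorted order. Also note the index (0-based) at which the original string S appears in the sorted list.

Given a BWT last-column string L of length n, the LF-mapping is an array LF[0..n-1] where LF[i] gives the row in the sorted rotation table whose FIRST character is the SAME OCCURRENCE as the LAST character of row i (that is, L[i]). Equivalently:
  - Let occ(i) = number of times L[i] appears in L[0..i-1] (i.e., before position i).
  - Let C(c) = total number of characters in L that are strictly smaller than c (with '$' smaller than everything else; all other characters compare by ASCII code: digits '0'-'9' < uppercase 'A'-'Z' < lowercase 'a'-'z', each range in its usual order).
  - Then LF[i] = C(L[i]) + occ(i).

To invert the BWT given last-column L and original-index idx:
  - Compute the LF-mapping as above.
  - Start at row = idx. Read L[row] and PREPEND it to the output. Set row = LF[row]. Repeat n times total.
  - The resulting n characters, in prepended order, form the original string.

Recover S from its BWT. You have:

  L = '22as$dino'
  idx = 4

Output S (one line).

LF mapping: 1 2 3 8 0 4 5 6 7
Walk LF starting at row 4, prepending L[row]:
  step 1: row=4, L[4]='$', prepend. Next row=LF[4]=0
  step 2: row=0, L[0]='2', prepend. Next row=LF[0]=1
  step 3: row=1, L[1]='2', prepend. Next row=LF[1]=2
  step 4: row=2, L[2]='a', prepend. Next row=LF[2]=3
  step 5: row=3, L[3]='s', prepend. Next row=LF[3]=8
  step 6: row=8, L[8]='o', prepend. Next row=LF[8]=7
  step 7: row=7, L[7]='n', prepend. Next row=LF[7]=6
  step 8: row=6, L[6]='i', prepend. Next row=LF[6]=5
  step 9: row=5, L[5]='d', prepend. Next row=LF[5]=4
Reversed output: dinosa22$

Answer: dinosa22$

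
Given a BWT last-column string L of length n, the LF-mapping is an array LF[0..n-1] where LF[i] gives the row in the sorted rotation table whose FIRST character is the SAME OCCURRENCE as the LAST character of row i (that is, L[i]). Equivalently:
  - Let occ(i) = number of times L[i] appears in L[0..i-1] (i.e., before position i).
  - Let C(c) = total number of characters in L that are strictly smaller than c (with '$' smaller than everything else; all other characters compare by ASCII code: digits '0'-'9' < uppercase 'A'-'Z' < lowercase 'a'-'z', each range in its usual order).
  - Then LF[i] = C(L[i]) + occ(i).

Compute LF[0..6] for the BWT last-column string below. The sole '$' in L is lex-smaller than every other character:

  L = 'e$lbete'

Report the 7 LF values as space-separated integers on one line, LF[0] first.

Answer: 2 0 5 1 3 6 4

Derivation:
Char counts: '$':1, 'b':1, 'e':3, 'l':1, 't':1
C (first-col start): C('$')=0, C('b')=1, C('e')=2, C('l')=5, C('t')=6
L[0]='e': occ=0, LF[0]=C('e')+0=2+0=2
L[1]='$': occ=0, LF[1]=C('$')+0=0+0=0
L[2]='l': occ=0, LF[2]=C('l')+0=5+0=5
L[3]='b': occ=0, LF[3]=C('b')+0=1+0=1
L[4]='e': occ=1, LF[4]=C('e')+1=2+1=3
L[5]='t': occ=0, LF[5]=C('t')+0=6+0=6
L[6]='e': occ=2, LF[6]=C('e')+2=2+2=4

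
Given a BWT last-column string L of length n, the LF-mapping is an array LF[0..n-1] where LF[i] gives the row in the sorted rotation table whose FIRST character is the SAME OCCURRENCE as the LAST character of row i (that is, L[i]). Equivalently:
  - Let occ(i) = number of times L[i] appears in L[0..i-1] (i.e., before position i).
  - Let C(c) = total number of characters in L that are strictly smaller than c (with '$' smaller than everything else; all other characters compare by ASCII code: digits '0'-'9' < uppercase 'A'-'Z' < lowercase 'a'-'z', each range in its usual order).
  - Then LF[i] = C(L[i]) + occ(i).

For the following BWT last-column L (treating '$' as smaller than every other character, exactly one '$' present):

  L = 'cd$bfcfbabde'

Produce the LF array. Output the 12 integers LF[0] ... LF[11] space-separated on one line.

Answer: 5 7 0 2 10 6 11 3 1 4 8 9

Derivation:
Char counts: '$':1, 'a':1, 'b':3, 'c':2, 'd':2, 'e':1, 'f':2
C (first-col start): C('$')=0, C('a')=1, C('b')=2, C('c')=5, C('d')=7, C('e')=9, C('f')=10
L[0]='c': occ=0, LF[0]=C('c')+0=5+0=5
L[1]='d': occ=0, LF[1]=C('d')+0=7+0=7
L[2]='$': occ=0, LF[2]=C('$')+0=0+0=0
L[3]='b': occ=0, LF[3]=C('b')+0=2+0=2
L[4]='f': occ=0, LF[4]=C('f')+0=10+0=10
L[5]='c': occ=1, LF[5]=C('c')+1=5+1=6
L[6]='f': occ=1, LF[6]=C('f')+1=10+1=11
L[7]='b': occ=1, LF[7]=C('b')+1=2+1=3
L[8]='a': occ=0, LF[8]=C('a')+0=1+0=1
L[9]='b': occ=2, LF[9]=C('b')+2=2+2=4
L[10]='d': occ=1, LF[10]=C('d')+1=7+1=8
L[11]='e': occ=0, LF[11]=C('e')+0=9+0=9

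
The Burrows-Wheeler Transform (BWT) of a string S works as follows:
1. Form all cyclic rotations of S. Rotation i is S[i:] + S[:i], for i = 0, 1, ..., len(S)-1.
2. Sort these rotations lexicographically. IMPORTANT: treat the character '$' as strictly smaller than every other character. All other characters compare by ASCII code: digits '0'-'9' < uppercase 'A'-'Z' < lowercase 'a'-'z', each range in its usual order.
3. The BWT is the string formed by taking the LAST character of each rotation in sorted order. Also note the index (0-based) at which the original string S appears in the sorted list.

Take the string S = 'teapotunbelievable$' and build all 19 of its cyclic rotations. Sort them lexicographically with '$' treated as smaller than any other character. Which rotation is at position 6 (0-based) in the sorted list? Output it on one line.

All 19 rotations (rotation i = S[i:]+S[:i]):
  rot[0] = teapotunbelievable$
  rot[1] = eapotunbelievable$t
  rot[2] = apotunbelievable$te
  rot[3] = potunbelievable$tea
  rot[4] = otunbelievable$teap
  rot[5] = tunbelievable$teapo
  rot[6] = unbelievable$teapot
  rot[7] = nbelievable$teapotu
  rot[8] = believable$teapotun
  rot[9] = elievable$teapotunb
  rot[10] = lievable$teapotunbe
  rot[11] = ievable$teapotunbel
  rot[12] = evable$teapotunbeli
  rot[13] = vable$teapotunbelie
  rot[14] = able$teapotunbeliev
  rot[15] = ble$teapotunbelieva
  rot[16] = le$teapotunbelievab
  rot[17] = e$teapotunbelievabl
  rot[18] = $teapotunbelievable
Sorted (with $ < everything):
  sorted[0] = $teapotunbelievable
  sorted[1] = able$teapotunbeliev
  sorted[2] = apotunbelievable$te
  sorted[3] = believable$teapotun
  sorted[4] = ble$teapotunbelieva
  sorted[5] = e$teapotunbelievabl
  sorted[6] = eapotunbelievable$t
  sorted[7] = elievable$teapotunb
  sorted[8] = evable$teapotunbeli
  sorted[9] = ievable$teapotunbel
  sorted[10] = le$teapotunbelievab
  sorted[11] = lievable$teapotunbe
  sorted[12] = nbelievable$teapotu
  sorted[13] = otunbelievable$teap
  sorted[14] = potunbelievable$tea
  sorted[15] = teapotunbelievable$
  sorted[16] = tunbelievable$teapo
  sorted[17] = unbelievable$teapot
  sorted[18] = vable$teapotunbelie
sorted[6] = eapotunbelievable$t

Answer: eapotunbelievable$t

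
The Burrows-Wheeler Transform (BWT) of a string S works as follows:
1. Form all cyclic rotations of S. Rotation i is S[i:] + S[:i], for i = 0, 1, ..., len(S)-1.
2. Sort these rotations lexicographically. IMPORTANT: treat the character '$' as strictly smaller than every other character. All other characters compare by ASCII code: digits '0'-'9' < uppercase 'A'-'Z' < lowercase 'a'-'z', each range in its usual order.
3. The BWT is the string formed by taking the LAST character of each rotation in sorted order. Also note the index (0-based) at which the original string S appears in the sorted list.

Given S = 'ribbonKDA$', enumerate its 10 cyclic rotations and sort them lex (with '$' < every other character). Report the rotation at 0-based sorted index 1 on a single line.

Answer: A$ribbonKD

Derivation:
All 10 rotations (rotation i = S[i:]+S[:i]):
  rot[0] = ribbonKDA$
  rot[1] = ibbonKDA$r
  rot[2] = bbonKDA$ri
  rot[3] = bonKDA$rib
  rot[4] = onKDA$ribb
  rot[5] = nKDA$ribbo
  rot[6] = KDA$ribbon
  rot[7] = DA$ribbonK
  rot[8] = A$ribbonKD
  rot[9] = $ribbonKDA
Sorted (with $ < everything):
  sorted[0] = $ribbonKDA
  sorted[1] = A$ribbonKD
  sorted[2] = DA$ribbonK
  sorted[3] = KDA$ribbon
  sorted[4] = bbonKDA$ri
  sorted[5] = bonKDA$rib
  sorted[6] = ibbonKDA$r
  sorted[7] = nKDA$ribbo
  sorted[8] = onKDA$ribb
  sorted[9] = ribbonKDA$
sorted[1] = A$ribbonKD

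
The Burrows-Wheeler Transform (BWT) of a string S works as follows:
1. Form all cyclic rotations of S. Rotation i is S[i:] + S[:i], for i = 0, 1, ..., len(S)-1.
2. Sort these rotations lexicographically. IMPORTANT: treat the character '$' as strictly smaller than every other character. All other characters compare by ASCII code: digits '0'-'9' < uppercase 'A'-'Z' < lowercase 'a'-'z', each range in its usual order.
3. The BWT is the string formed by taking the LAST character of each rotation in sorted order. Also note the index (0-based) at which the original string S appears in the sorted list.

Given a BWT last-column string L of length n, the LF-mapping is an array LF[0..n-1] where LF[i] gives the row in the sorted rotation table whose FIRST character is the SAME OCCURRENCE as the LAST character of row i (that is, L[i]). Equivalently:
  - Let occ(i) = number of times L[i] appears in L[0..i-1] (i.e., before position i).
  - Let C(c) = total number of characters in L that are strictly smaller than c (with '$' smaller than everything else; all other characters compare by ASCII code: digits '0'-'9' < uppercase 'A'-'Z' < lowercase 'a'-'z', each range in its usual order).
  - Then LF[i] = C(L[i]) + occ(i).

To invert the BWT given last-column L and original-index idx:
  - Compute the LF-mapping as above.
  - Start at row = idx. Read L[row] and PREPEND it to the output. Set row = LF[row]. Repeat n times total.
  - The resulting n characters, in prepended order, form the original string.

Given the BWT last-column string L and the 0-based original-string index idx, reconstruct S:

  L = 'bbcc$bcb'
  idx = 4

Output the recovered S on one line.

Answer: bccbcbb$

Derivation:
LF mapping: 1 2 5 6 0 3 7 4
Walk LF starting at row 4, prepending L[row]:
  step 1: row=4, L[4]='$', prepend. Next row=LF[4]=0
  step 2: row=0, L[0]='b', prepend. Next row=LF[0]=1
  step 3: row=1, L[1]='b', prepend. Next row=LF[1]=2
  step 4: row=2, L[2]='c', prepend. Next row=LF[2]=5
  step 5: row=5, L[5]='b', prepend. Next row=LF[5]=3
  step 6: row=3, L[3]='c', prepend. Next row=LF[3]=6
  step 7: row=6, L[6]='c', prepend. Next row=LF[6]=7
  step 8: row=7, L[7]='b', prepend. Next row=LF[7]=4
Reversed output: bccbcbb$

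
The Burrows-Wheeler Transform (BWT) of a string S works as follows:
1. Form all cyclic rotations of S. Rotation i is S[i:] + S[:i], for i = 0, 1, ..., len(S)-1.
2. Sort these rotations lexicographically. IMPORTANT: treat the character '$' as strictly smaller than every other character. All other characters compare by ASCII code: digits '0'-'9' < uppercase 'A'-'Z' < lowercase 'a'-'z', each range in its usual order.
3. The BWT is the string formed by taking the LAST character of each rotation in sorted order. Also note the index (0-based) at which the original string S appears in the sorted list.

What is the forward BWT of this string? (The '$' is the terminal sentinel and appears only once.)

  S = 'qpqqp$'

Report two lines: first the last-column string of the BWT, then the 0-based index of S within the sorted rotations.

Answer: pqqq$p
4

Derivation:
All 6 rotations (rotation i = S[i:]+S[:i]):
  rot[0] = qpqqp$
  rot[1] = pqqp$q
  rot[2] = qqp$qp
  rot[3] = qp$qpq
  rot[4] = p$qpqq
  rot[5] = $qpqqp
Sorted (with $ < everything):
  sorted[0] = $qpqqp  (last char: 'p')
  sorted[1] = p$qpqq  (last char: 'q')
  sorted[2] = pqqp$q  (last char: 'q')
  sorted[3] = qp$qpq  (last char: 'q')
  sorted[4] = qpqqp$  (last char: '$')
  sorted[5] = qqp$qp  (last char: 'p')
Last column: pqqq$p
Original string S is at sorted index 4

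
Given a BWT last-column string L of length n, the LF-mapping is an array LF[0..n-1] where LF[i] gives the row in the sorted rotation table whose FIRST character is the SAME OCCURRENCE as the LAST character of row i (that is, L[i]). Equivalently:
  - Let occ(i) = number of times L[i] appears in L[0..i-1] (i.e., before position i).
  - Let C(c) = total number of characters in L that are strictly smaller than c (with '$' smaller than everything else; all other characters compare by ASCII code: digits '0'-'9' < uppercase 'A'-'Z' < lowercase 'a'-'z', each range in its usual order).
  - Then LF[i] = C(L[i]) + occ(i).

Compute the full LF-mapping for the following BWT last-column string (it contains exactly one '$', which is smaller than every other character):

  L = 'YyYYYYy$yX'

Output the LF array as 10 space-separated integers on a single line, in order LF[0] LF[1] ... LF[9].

Answer: 2 7 3 4 5 6 8 0 9 1

Derivation:
Char counts: '$':1, 'X':1, 'Y':5, 'y':3
C (first-col start): C('$')=0, C('X')=1, C('Y')=2, C('y')=7
L[0]='Y': occ=0, LF[0]=C('Y')+0=2+0=2
L[1]='y': occ=0, LF[1]=C('y')+0=7+0=7
L[2]='Y': occ=1, LF[2]=C('Y')+1=2+1=3
L[3]='Y': occ=2, LF[3]=C('Y')+2=2+2=4
L[4]='Y': occ=3, LF[4]=C('Y')+3=2+3=5
L[5]='Y': occ=4, LF[5]=C('Y')+4=2+4=6
L[6]='y': occ=1, LF[6]=C('y')+1=7+1=8
L[7]='$': occ=0, LF[7]=C('$')+0=0+0=0
L[8]='y': occ=2, LF[8]=C('y')+2=7+2=9
L[9]='X': occ=0, LF[9]=C('X')+0=1+0=1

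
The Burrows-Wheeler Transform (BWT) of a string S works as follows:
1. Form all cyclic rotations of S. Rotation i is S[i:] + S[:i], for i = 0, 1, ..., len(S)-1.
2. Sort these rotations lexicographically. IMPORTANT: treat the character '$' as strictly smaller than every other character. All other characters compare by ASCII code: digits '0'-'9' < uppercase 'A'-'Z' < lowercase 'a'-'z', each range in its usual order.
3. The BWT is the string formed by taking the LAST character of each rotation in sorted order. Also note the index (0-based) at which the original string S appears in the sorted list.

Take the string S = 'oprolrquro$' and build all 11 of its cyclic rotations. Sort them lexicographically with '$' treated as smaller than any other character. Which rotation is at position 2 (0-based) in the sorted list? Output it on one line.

Answer: o$oprolrqur

Derivation:
All 11 rotations (rotation i = S[i:]+S[:i]):
  rot[0] = oprolrquro$
  rot[1] = prolrquro$o
  rot[2] = rolrquro$op
  rot[3] = olrquro$opr
  rot[4] = lrquro$opro
  rot[5] = rquro$oprol
  rot[6] = quro$oprolr
  rot[7] = uro$oprolrq
  rot[8] = ro$oprolrqu
  rot[9] = o$oprolrqur
  rot[10] = $oprolrquro
Sorted (with $ < everything):
  sorted[0] = $oprolrquro
  sorted[1] = lrquro$opro
  sorted[2] = o$oprolrqur
  sorted[3] = olrquro$opr
  sorted[4] = oprolrquro$
  sorted[5] = prolrquro$o
  sorted[6] = quro$oprolr
  sorted[7] = ro$oprolrqu
  sorted[8] = rolrquro$op
  sorted[9] = rquro$oprol
  sorted[10] = uro$oprolrq
sorted[2] = o$oprolrqur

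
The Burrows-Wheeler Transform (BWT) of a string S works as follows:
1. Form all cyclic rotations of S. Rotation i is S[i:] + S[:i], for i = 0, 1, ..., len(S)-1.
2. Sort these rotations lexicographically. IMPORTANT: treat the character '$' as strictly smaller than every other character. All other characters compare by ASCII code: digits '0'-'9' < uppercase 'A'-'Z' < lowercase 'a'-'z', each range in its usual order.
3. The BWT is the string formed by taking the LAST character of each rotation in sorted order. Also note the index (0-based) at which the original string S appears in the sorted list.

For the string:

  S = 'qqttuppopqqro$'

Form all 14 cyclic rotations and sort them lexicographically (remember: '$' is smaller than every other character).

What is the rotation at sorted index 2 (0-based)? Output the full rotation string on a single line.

All 14 rotations (rotation i = S[i:]+S[:i]):
  rot[0] = qqttuppopqqro$
  rot[1] = qttuppopqqro$q
  rot[2] = ttuppopqqro$qq
  rot[3] = tuppopqqro$qqt
  rot[4] = uppopqqro$qqtt
  rot[5] = ppopqqro$qqttu
  rot[6] = popqqro$qqttup
  rot[7] = opqqro$qqttupp
  rot[8] = pqqro$qqttuppo
  rot[9] = qqro$qqttuppop
  rot[10] = qro$qqttuppopq
  rot[11] = ro$qqttuppopqq
  rot[12] = o$qqttuppopqqr
  rot[13] = $qqttuppopqqro
Sorted (with $ < everything):
  sorted[0] = $qqttuppopqqro
  sorted[1] = o$qqttuppopqqr
  sorted[2] = opqqro$qqttupp
  sorted[3] = popqqro$qqttup
  sorted[4] = ppopqqro$qqttu
  sorted[5] = pqqro$qqttuppo
  sorted[6] = qqro$qqttuppop
  sorted[7] = qqttuppopqqro$
  sorted[8] = qro$qqttuppopq
  sorted[9] = qttuppopqqro$q
  sorted[10] = ro$qqttuppopqq
  sorted[11] = ttuppopqqro$qq
  sorted[12] = tuppopqqro$qqt
  sorted[13] = uppopqqro$qqtt
sorted[2] = opqqro$qqttupp

Answer: opqqro$qqttupp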